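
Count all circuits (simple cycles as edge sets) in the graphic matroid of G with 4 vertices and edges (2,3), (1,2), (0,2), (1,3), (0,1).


A circuit in a graphic matroid = edge set of a simple cycle.
G has 4 vertices and 5 edges.
Enumerating all minimal edge subsets forming cycles...
Total circuits found: 3.

3


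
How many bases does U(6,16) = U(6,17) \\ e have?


Deleting e from U(6,17) gives U(6,16) since n > r.
Bases of U(6,16) = C(16,6) = 8008.

8008


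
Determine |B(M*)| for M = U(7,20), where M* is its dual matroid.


The dual of U(r,n) is U(n-r, n) = U(13,20).
Bases of U(13,20) are all (13)-element subsets.
|B(M*)| = (20 choose 13) = 77520.

77520


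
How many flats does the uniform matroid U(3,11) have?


Flats of U(3,11): every subset of size < 3 is a flat, plus E itself.
Count = (11 choose 0) + (11 choose 1) + (11 choose 2) + 1
     = 1 + 11 + 55 + 1
     = 68.

68


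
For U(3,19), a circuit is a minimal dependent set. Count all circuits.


In U(3,19), circuits are the (4)-element subsets.
Any set of 4 elements is dependent, and removing any one element gives
an independent set of size 3, so it is a minimal dependent set.
Number of circuits = C(19,4) = (19 * 18 * 17 * 16) / (1 * 2 * 3 * 4) = 3876.

3876


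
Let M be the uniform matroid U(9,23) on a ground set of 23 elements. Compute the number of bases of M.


Bases of U(9,23) are all 9-element subsets of the 23-element ground set.
Number of bases = C(23,9).
C(23,9) = 817190.

817190


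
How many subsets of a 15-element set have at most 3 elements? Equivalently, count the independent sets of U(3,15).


Independent sets of U(3,15) are all subsets of size <= 3.
Count = (15 choose 0) + (15 choose 1) + (15 choose 2) + (15 choose 3)
     = 1 + 15 + 105 + 455
     = 576.

576


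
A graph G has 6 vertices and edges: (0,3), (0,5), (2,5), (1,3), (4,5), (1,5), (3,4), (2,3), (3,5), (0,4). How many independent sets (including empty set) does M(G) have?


An independent set in a graphic matroid is an acyclic edge subset.
G has 6 vertices and 10 edges.
Enumerate all 2^10 = 1024 subsets, checking for acyclicity.
Total independent sets = 426.

426


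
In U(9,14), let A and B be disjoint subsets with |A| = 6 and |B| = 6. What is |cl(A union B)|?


|A union B| = 6 + 6 = 12 (disjoint).
In U(9,14), cl(S) = S if |S| < 9, else cl(S) = E.
Since 12 >= 9, cl(A union B) = E.
|cl(A union B)| = 14.

14


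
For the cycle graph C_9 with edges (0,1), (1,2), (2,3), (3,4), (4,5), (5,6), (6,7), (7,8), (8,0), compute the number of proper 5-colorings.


P(C_9, k) = (k-1)^9 + (-1)^9*(k-1).
P(5) = (4)^9 - 4
= 262144 - 4 = 262140.

262140


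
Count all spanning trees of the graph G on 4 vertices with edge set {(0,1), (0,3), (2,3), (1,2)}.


By Kirchhoff's matrix tree theorem, the number of spanning trees equals
the determinant of any cofactor of the Laplacian matrix L.
G has 4 vertices and 4 edges.
Computing the (3 x 3) cofactor determinant gives 4.

4


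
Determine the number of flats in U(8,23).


Flats of U(8,23): every subset of size < 8 is a flat, plus E itself.
Count = C(23,0) + C(23,1) + C(23,2) + C(23,3) + C(23,4) + C(23,5) + C(23,6) + C(23,7) + 1
     = 1 + 23 + 253 + 1771 + 8855 + 33649 + 100947 + 245157 + 1
     = 390657.

390657


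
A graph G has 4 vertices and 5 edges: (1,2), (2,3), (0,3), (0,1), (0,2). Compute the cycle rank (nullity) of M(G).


Cycle rank (nullity) = |E| - r(M) = |E| - (|V| - c).
|E| = 5, |V| = 4, c = 1.
Nullity = 5 - (4 - 1) = 5 - 3 = 2.

2


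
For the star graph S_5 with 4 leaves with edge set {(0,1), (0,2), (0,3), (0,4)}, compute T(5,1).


A star on 5 vertices is a tree with 4 edges.
T(x,y) = x^(4) for any tree.
T(5,1) = 5^4 = 625.

625


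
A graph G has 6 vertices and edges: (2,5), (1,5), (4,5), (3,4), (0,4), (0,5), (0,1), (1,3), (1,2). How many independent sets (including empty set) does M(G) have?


An independent set in a graphic matroid is an acyclic edge subset.
G has 6 vertices and 9 edges.
Enumerate all 2^9 = 512 subsets, checking for acyclicity.
Total independent sets = 292.

292


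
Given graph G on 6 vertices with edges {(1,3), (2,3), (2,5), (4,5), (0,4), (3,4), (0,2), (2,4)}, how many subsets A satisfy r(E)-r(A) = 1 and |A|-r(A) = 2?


R(x,y) = sum over A in 2^E of x^(r(E)-r(A)) * y^(|A|-r(A)).
G has 6 vertices, 8 edges. r(E) = 5.
Enumerate all 2^8 = 256 subsets.
Count subsets with r(E)-r(A)=1 and |A|-r(A)=2: 10.

10


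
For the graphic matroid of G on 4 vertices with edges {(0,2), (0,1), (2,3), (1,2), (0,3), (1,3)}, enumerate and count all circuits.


A circuit in a graphic matroid = edge set of a simple cycle.
G has 4 vertices and 6 edges.
Enumerating all minimal edge subsets forming cycles...
Total circuits found: 7.

7


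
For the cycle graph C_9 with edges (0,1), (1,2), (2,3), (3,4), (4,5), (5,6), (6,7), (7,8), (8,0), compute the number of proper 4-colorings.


P(C_9, k) = (k-1)^9 + (-1)^9*(k-1).
P(4) = (3)^9 - 3
= 19683 - 3 = 19680.

19680


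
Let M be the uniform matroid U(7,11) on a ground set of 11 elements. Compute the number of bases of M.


Bases of U(7,11) are all 7-element subsets of the 11-element ground set.
Number of bases = C(11,7).
C(11,7) = 11! / (7! * 4!) = 330.

330


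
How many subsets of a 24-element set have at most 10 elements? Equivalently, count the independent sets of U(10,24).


Independent sets of U(10,24) are all subsets of size <= 10.
Count = (24 choose 0) + (24 choose 1) + (24 choose 2) + (24 choose 3) + (24 choose 4) + (24 choose 5) + (24 choose 6) + (24 choose 7) + (24 choose 8) + (24 choose 9) + (24 choose 10)
     = 1 + 24 + 276 + 2024 + 10626 + 42504 + 134596 + 346104 + 735471 + 1307504 + 1961256
     = 4540386.

4540386


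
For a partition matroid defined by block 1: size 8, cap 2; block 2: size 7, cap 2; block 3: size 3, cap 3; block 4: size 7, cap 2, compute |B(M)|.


A basis picks exactly ci elements from block i.
Number of bases = product of C(|Si|, ci).
= C(8,2) * C(7,2) * C(3,3) * C(7,2)
= 28 * 21 * 1 * 21
= 12348.

12348


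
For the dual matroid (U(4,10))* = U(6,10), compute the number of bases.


The dual of U(r,n) is U(n-r, n) = U(6,10).
Bases of U(6,10) are all (6)-element subsets.
|B(M*)| = C(10,6) = 210.

210


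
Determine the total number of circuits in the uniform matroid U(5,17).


In U(5,17), circuits are the (6)-element subsets.
Any set of 6 elements is dependent, and removing any one element gives
an independent set of size 5, so it is a minimal dependent set.
Number of circuits = C(17,6) = 17! / (6! * 11!) = 12376.

12376


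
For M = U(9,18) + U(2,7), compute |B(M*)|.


(M1+M2)* = M1* + M2*.
M1* = U(9,18), bases: C(18,9) = 48620.
M2* = U(5,7), bases: C(7,5) = 21.
|B(M*)| = 48620 * 21 = 1021020.

1021020


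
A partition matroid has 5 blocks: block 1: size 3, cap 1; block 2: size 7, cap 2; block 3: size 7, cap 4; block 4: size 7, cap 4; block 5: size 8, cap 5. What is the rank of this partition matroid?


Rank of a partition matroid = sum of min(|Si|, ci) for each block.
= min(3,1) + min(7,2) + min(7,4) + min(7,4) + min(8,5)
= 1 + 2 + 4 + 4 + 5
= 16.

16


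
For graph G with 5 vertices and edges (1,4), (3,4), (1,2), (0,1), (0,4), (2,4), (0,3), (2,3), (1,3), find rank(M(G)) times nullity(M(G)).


r(M) = |V| - c = 5 - 1 = 4.
nullity = |E| - r(M) = 9 - 4 = 5.
Product = 4 * 5 = 20.

20


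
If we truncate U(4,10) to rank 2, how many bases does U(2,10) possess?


Truncating U(4,10) to rank 2 gives U(2,10).
Bases of U(2,10) are all 2-element subsets of 10 elements.
Number of bases = C(10,2) = 10! / (2! * 8!) = 45.

45


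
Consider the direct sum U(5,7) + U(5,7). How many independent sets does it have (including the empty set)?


For a direct sum, |I(M1+M2)| = |I(M1)| * |I(M2)|.
|I(U(5,7))| = sum C(7,k) for k=0..5 = 120.
|I(U(5,7))| = sum C(7,k) for k=0..5 = 120.
Total = 120 * 120 = 14400.

14400


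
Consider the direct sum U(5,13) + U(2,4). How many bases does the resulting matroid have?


Bases of a direct sum M1 + M2: |B| = |B(M1)| * |B(M2)|.
|B(U(5,13))| = C(13,5) = 1287.
|B(U(2,4))| = C(4,2) = 6.
Total bases = 1287 * 6 = 7722.

7722


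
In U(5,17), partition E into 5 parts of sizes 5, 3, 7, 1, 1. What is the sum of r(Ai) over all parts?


r(Ai) = min(|Ai|, 5) for each part.
Sum = min(5,5) + min(3,5) + min(7,5) + min(1,5) + min(1,5)
    = 5 + 3 + 5 + 1 + 1
    = 15.

15


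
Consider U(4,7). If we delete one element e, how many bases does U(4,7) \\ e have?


Deleting e from U(4,7) gives U(4,6) since n > r.
Bases of U(4,6) = (6 choose 4) = 15.

15


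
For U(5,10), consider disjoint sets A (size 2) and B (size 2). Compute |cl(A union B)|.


|A union B| = 2 + 2 = 4 (disjoint).
In U(5,10), cl(S) = S if |S| < 5, else cl(S) = E.
Since 4 < 5, cl(A union B) = A union B.
|cl(A union B)| = 4.

4


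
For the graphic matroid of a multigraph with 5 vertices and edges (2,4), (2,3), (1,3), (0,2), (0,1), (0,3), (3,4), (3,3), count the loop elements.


In a graphic matroid, a loop is a self-loop edge (u,u) with rank 0.
Examining all 8 edges for self-loops...
Self-loops found: (3,3)
Number of loops = 1.

1


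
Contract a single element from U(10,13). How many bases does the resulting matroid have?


Contracting e from U(10,13) gives U(9,12).
Bases of U(9,12) = C(12,9) = 220.

220


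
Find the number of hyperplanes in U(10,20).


Hyperplanes of U(10,20) are flats of rank 9.
In a uniform matroid, these are exactly the (9)-element subsets.
Count = C(20,9) = 167960.

167960


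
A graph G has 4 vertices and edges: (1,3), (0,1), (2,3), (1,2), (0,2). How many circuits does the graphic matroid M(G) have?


A circuit in a graphic matroid = edge set of a simple cycle.
G has 4 vertices and 5 edges.
Enumerating all minimal edge subsets forming cycles...
Total circuits found: 3.

3


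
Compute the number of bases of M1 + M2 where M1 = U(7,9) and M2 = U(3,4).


Bases of a direct sum M1 + M2: |B| = |B(M1)| * |B(M2)|.
|B(U(7,9))| = C(9,7) = 36.
|B(U(3,4))| = C(4,3) = 4.
Total bases = 36 * 4 = 144.

144


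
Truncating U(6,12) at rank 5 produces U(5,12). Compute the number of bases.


Truncating U(6,12) to rank 5 gives U(5,12).
Bases of U(5,12) are all 5-element subsets of 12 elements.
Number of bases = (12 choose 5) = 792.

792


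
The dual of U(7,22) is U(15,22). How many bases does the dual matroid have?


The dual of U(r,n) is U(n-r, n) = U(15,22).
Bases of U(15,22) are all (15)-element subsets.
|B(M*)| = C(22,15) = 170544.

170544


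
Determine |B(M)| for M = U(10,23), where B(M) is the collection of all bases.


Bases of U(10,23) are all 10-element subsets of the 23-element ground set.
Number of bases = C(23,10).
(23 choose 10) = 1144066.

1144066


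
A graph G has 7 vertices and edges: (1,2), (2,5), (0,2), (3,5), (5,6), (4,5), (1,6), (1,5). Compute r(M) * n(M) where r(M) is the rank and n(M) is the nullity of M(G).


r(M) = |V| - c = 7 - 1 = 6.
nullity = |E| - r(M) = 8 - 6 = 2.
Product = 6 * 2 = 12.

12


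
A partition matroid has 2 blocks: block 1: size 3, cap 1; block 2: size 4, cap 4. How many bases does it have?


A basis picks exactly ci elements from block i.
Number of bases = product of C(|Si|, ci).
= C(3,1) * C(4,4)
= 3 * 1
= 3.

3


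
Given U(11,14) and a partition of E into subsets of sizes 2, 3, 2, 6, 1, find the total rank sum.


r(Ai) = min(|Ai|, 11) for each part.
Sum = min(2,11) + min(3,11) + min(2,11) + min(6,11) + min(1,11)
    = 2 + 3 + 2 + 6 + 1
    = 14.

14


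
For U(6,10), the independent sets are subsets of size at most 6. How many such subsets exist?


Independent sets of U(6,10) are all subsets of size <= 6.
Count = C(10,0) + C(10,1) + C(10,2) + C(10,3) + C(10,4) + C(10,5) + C(10,6)
     = 1 + 10 + 45 + 120 + 210 + 252 + 210
     = 848.

848


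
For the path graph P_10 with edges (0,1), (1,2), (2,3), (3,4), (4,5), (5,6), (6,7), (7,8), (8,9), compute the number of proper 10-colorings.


P(P_10, k) = k * (k-1)^(9).
P(10) = 10 * 9^9 = 10 * 387420489 = 3874204890.

3874204890


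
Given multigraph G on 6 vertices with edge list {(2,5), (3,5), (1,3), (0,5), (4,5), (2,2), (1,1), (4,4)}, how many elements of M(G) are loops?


In a graphic matroid, a loop is a self-loop edge (u,u) with rank 0.
Examining all 8 edges for self-loops...
Self-loops found: (2,2), (1,1), (4,4)
Number of loops = 3.

3


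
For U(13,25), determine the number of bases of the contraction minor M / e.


Contracting e from U(13,25) gives U(12,24).
Bases of U(12,24) = C(24,12) = 2704156.

2704156


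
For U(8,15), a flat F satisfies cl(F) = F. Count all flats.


Flats of U(8,15): every subset of size < 8 is a flat, plus E itself.
Count = C(15,0) + C(15,1) + C(15,2) + C(15,3) + C(15,4) + C(15,5) + C(15,6) + C(15,7) + 1
     = 1 + 15 + 105 + 455 + 1365 + 3003 + 5005 + 6435 + 1
     = 16385.

16385


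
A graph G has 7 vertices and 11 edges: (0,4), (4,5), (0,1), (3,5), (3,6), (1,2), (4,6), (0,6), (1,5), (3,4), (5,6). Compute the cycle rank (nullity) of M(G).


Cycle rank (nullity) = |E| - r(M) = |E| - (|V| - c).
|E| = 11, |V| = 7, c = 1.
Nullity = 11 - (7 - 1) = 11 - 6 = 5.

5


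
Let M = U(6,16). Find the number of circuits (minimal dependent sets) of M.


In U(6,16), circuits are the (7)-element subsets.
Any set of 7 elements is dependent, and removing any one element gives
an independent set of size 6, so it is a minimal dependent set.
Number of circuits = C(16,7) = 11440.

11440


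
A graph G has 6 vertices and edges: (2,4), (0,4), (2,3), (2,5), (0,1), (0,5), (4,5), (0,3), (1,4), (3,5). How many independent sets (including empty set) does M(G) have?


An independent set in a graphic matroid is an acyclic edge subset.
G has 6 vertices and 10 edges.
Enumerate all 2^10 = 1024 subsets, checking for acyclicity.
Total independent sets = 454.

454


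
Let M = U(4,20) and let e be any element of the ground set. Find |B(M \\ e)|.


Deleting e from U(4,20) gives U(4,19) since n > r.
Bases of U(4,19) = (19 choose 4) = 3876.

3876


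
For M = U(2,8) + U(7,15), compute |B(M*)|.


(M1+M2)* = M1* + M2*.
M1* = U(6,8), bases: C(8,6) = 28.
M2* = U(8,15), bases: C(15,8) = 6435.
|B(M*)| = 28 * 6435 = 180180.

180180


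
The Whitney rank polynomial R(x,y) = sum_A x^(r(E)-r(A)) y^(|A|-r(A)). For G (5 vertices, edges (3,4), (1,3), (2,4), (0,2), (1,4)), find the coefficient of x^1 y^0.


R(x,y) = sum over A in 2^E of x^(r(E)-r(A)) * y^(|A|-r(A)).
G has 5 vertices, 5 edges. r(E) = 4.
Enumerate all 2^5 = 32 subsets.
Count subsets with r(E)-r(A)=1 and |A|-r(A)=0: 9.

9


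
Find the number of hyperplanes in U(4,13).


Hyperplanes of U(4,13) are flats of rank 3.
In a uniform matroid, these are exactly the (3)-element subsets.
Count = (13 choose 3) = 286.

286


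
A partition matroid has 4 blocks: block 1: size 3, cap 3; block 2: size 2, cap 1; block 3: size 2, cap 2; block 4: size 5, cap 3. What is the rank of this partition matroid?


Rank of a partition matroid = sum of min(|Si|, ci) for each block.
= min(3,3) + min(2,1) + min(2,2) + min(5,3)
= 3 + 1 + 2 + 3
= 9.

9


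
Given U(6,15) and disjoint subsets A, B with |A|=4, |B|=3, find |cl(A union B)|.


|A union B| = 4 + 3 = 7 (disjoint).
In U(6,15), cl(S) = S if |S| < 6, else cl(S) = E.
Since 7 >= 6, cl(A union B) = E.
|cl(A union B)| = 15.

15


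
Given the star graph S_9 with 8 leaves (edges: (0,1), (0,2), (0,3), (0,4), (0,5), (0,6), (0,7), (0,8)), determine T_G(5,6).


A star on 9 vertices is a tree with 8 edges.
T(x,y) = x^(8) for any tree.
T(5,6) = 5^8 = 390625.

390625


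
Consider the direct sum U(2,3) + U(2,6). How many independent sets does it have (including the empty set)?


For a direct sum, |I(M1+M2)| = |I(M1)| * |I(M2)|.
|I(U(2,3))| = sum C(3,k) for k=0..2 = 7.
|I(U(2,6))| = sum C(6,k) for k=0..2 = 22.
Total = 7 * 22 = 154.

154


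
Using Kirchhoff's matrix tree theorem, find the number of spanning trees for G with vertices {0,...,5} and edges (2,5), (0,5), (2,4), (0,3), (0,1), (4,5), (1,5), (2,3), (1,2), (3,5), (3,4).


By Kirchhoff's matrix tree theorem, the number of spanning trees equals
the determinant of any cofactor of the Laplacian matrix L.
G has 6 vertices and 11 edges.
Computing the (5 x 5) cofactor determinant gives 209.

209


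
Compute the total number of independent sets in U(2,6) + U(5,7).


For a direct sum, |I(M1+M2)| = |I(M1)| * |I(M2)|.
|I(U(2,6))| = sum C(6,k) for k=0..2 = 22.
|I(U(5,7))| = sum C(7,k) for k=0..5 = 120.
Total = 22 * 120 = 2640.

2640


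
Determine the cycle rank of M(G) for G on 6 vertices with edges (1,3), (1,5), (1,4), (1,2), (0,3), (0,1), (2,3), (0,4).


Cycle rank (nullity) = |E| - r(M) = |E| - (|V| - c).
|E| = 8, |V| = 6, c = 1.
Nullity = 8 - (6 - 1) = 8 - 5 = 3.

3


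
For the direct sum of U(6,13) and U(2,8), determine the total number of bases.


Bases of a direct sum M1 + M2: |B| = |B(M1)| * |B(M2)|.
|B(U(6,13))| = C(13,6) = 1716.
|B(U(2,8))| = C(8,2) = 28.
Total bases = 1716 * 28 = 48048.

48048


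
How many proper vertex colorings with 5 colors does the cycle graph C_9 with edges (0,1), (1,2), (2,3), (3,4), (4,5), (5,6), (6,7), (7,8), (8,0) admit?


P(C_9, k) = (k-1)^9 + (-1)^9*(k-1).
P(5) = (4)^9 - 4
= 262144 - 4 = 262140.

262140


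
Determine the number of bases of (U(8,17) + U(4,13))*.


(M1+M2)* = M1* + M2*.
M1* = U(9,17), bases: C(17,9) = 24310.
M2* = U(9,13), bases: C(13,9) = 715.
|B(M*)| = 24310 * 715 = 17381650.

17381650


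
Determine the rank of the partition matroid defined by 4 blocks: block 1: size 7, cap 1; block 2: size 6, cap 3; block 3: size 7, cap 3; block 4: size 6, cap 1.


Rank of a partition matroid = sum of min(|Si|, ci) for each block.
= min(7,1) + min(6,3) + min(7,3) + min(6,1)
= 1 + 3 + 3 + 1
= 8.

8


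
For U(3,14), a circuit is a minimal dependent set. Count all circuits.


In U(3,14), circuits are the (4)-element subsets.
Any set of 4 elements is dependent, and removing any one element gives
an independent set of size 3, so it is a minimal dependent set.
Number of circuits = C(14,4) = (14 * 13 * 12 * 11) / (1 * 2 * 3 * 4) = 1001.

1001


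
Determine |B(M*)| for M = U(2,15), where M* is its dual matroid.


The dual of U(r,n) is U(n-r, n) = U(13,15).
Bases of U(13,15) are all (13)-element subsets.
|B(M*)| = C(15,13) = 105.

105


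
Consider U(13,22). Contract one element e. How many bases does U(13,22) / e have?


Contracting e from U(13,22) gives U(12,21).
Bases of U(12,21) = (21 choose 12) = 293930.

293930


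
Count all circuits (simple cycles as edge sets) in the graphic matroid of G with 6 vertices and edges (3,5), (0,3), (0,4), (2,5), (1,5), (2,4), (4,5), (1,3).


A circuit in a graphic matroid = edge set of a simple cycle.
G has 6 vertices and 8 edges.
Enumerating all minimal edge subsets forming cycles...
Total circuits found: 6.

6


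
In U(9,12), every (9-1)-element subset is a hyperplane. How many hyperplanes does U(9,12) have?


Hyperplanes of U(9,12) are flats of rank 8.
In a uniform matroid, these are exactly the (8)-element subsets.
Count = C(12,8) = 12! / (8! * 4!) = 495.

495


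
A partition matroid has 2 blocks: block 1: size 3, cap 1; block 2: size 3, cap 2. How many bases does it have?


A basis picks exactly ci elements from block i.
Number of bases = product of C(|Si|, ci).
= C(3,1) * C(3,2)
= 3 * 3
= 9.

9


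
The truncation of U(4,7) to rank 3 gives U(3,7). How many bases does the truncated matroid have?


Truncating U(4,7) to rank 3 gives U(3,7).
Bases of U(3,7) are all 3-element subsets of 7 elements.
Number of bases = (7 choose 3) = 35.

35


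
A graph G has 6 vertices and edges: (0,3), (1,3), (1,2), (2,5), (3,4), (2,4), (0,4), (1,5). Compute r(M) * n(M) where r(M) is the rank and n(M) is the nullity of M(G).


r(M) = |V| - c = 6 - 1 = 5.
nullity = |E| - r(M) = 8 - 5 = 3.
Product = 5 * 3 = 15.

15


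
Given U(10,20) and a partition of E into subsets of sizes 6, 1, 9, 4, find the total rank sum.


r(Ai) = min(|Ai|, 10) for each part.
Sum = min(6,10) + min(1,10) + min(9,10) + min(4,10)
    = 6 + 1 + 9 + 4
    = 20.

20


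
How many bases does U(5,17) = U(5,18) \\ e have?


Deleting e from U(5,18) gives U(5,17) since n > r.
Bases of U(5,17) = C(17,5) = 6188.

6188


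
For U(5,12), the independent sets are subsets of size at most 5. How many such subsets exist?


Independent sets of U(5,12) are all subsets of size <= 5.
Count = C(12,0) + C(12,1) + C(12,2) + C(12,3) + C(12,4) + C(12,5)
     = 1 + 12 + 66 + 220 + 495 + 792
     = 1586.

1586


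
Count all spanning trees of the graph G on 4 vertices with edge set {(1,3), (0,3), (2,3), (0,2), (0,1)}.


By Kirchhoff's matrix tree theorem, the number of spanning trees equals
the determinant of any cofactor of the Laplacian matrix L.
G has 4 vertices and 5 edges.
Computing the (3 x 3) cofactor determinant gives 8.

8


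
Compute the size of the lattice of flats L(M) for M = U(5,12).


Flats of U(5,12): every subset of size < 5 is a flat, plus E itself.
Count = (12 choose 0) + (12 choose 1) + (12 choose 2) + (12 choose 3) + (12 choose 4) + 1
     = 1 + 12 + 66 + 220 + 495 + 1
     = 795.

795


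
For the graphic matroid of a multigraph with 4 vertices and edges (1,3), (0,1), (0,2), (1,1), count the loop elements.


In a graphic matroid, a loop is a self-loop edge (u,u) with rank 0.
Examining all 4 edges for self-loops...
Self-loops found: (1,1)
Number of loops = 1.

1


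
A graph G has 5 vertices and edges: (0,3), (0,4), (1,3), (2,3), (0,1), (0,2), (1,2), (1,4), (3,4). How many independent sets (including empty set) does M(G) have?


An independent set in a graphic matroid is an acyclic edge subset.
G has 5 vertices and 9 edges.
Enumerate all 2^9 = 512 subsets, checking for acyclicity.
Total independent sets = 198.

198


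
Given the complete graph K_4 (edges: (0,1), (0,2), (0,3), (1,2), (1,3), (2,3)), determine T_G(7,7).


T(K_4; x,y) = x^3 + 3x^2 + 4xy + 2x + y^3 + 3y^2 + 2y.
Substituting x=7, y=7:
= 343 + 147 + 196 + 14 + 343 + 147 + 14
= 1204.

1204


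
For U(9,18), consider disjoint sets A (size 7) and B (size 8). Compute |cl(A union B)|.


|A union B| = 7 + 8 = 15 (disjoint).
In U(9,18), cl(S) = S if |S| < 9, else cl(S) = E.
Since 15 >= 9, cl(A union B) = E.
|cl(A union B)| = 18.

18


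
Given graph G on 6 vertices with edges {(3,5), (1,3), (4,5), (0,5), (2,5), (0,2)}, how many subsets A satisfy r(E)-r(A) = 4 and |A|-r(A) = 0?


R(x,y) = sum over A in 2^E of x^(r(E)-r(A)) * y^(|A|-r(A)).
G has 6 vertices, 6 edges. r(E) = 5.
Enumerate all 2^6 = 64 subsets.
Count subsets with r(E)-r(A)=4 and |A|-r(A)=0: 6.

6


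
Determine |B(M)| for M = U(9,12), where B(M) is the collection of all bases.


Bases of U(9,12) are all 9-element subsets of the 12-element ground set.
Number of bases = C(12,9).
C(12,9) = 12! / (9! * 3!) = 220.

220


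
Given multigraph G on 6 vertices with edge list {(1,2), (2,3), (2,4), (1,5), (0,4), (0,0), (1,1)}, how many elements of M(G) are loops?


In a graphic matroid, a loop is a self-loop edge (u,u) with rank 0.
Examining all 7 edges for self-loops...
Self-loops found: (0,0), (1,1)
Number of loops = 2.

2


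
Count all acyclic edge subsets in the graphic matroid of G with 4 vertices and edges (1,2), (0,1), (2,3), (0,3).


An independent set in a graphic matroid is an acyclic edge subset.
G has 4 vertices and 4 edges.
Enumerate all 2^4 = 16 subsets, checking for acyclicity.
Total independent sets = 15.

15


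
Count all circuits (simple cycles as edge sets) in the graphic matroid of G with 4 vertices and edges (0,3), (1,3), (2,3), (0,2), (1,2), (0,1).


A circuit in a graphic matroid = edge set of a simple cycle.
G has 4 vertices and 6 edges.
Enumerating all minimal edge subsets forming cycles...
Total circuits found: 7.

7


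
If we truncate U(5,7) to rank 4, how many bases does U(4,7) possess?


Truncating U(5,7) to rank 4 gives U(4,7).
Bases of U(4,7) are all 4-element subsets of 7 elements.
Number of bases = (7 choose 4) = 35.

35


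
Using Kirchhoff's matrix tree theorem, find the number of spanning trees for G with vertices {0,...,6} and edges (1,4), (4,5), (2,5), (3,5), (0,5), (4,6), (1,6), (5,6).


By Kirchhoff's matrix tree theorem, the number of spanning trees equals
the determinant of any cofactor of the Laplacian matrix L.
G has 7 vertices and 8 edges.
Computing the (6 x 6) cofactor determinant gives 8.

8


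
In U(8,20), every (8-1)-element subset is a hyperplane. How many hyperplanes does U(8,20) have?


Hyperplanes of U(8,20) are flats of rank 7.
In a uniform matroid, these are exactly the (7)-element subsets.
Count = C(20,7) = 77520.

77520


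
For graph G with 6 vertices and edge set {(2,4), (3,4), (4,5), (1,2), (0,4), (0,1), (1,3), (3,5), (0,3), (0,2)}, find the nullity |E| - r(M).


Cycle rank (nullity) = |E| - r(M) = |E| - (|V| - c).
|E| = 10, |V| = 6, c = 1.
Nullity = 10 - (6 - 1) = 10 - 5 = 5.

5


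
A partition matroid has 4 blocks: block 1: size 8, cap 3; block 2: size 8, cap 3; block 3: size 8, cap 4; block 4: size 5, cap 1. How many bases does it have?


A basis picks exactly ci elements from block i.
Number of bases = product of C(|Si|, ci).
= C(8,3) * C(8,3) * C(8,4) * C(5,1)
= 56 * 56 * 70 * 5
= 1097600.

1097600


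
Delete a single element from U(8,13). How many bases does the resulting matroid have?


Deleting e from U(8,13) gives U(8,12) since n > r.
Bases of U(8,12) = (12 choose 8) = 495.

495


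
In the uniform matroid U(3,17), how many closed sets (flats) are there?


Flats of U(3,17): every subset of size < 3 is a flat, plus E itself.
Count = C(17,0) + C(17,1) + C(17,2) + 1
     = 1 + 17 + 136 + 1
     = 155.

155


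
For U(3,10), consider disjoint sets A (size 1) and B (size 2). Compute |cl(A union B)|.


|A union B| = 1 + 2 = 3 (disjoint).
In U(3,10), cl(S) = S if |S| < 3, else cl(S) = E.
Since 3 >= 3, cl(A union B) = E.
|cl(A union B)| = 10.

10


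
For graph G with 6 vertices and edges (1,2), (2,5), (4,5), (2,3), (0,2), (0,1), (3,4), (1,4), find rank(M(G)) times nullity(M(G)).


r(M) = |V| - c = 6 - 1 = 5.
nullity = |E| - r(M) = 8 - 5 = 3.
Product = 5 * 3 = 15.

15


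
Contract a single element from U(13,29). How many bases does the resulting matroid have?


Contracting e from U(13,29) gives U(12,28).
Bases of U(12,28) = C(28,12) = 30421755.

30421755


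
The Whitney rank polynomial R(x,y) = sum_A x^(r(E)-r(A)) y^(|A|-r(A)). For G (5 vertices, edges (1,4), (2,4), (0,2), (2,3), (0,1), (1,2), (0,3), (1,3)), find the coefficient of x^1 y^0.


R(x,y) = sum over A in 2^E of x^(r(E)-r(A)) * y^(|A|-r(A)).
G has 5 vertices, 8 edges. r(E) = 4.
Enumerate all 2^8 = 256 subsets.
Count subsets with r(E)-r(A)=1 and |A|-r(A)=0: 51.

51


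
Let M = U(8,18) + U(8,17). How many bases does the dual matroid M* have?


(M1+M2)* = M1* + M2*.
M1* = U(10,18), bases: C(18,10) = 43758.
M2* = U(9,17), bases: C(17,9) = 24310.
|B(M*)| = 43758 * 24310 = 1063756980.

1063756980


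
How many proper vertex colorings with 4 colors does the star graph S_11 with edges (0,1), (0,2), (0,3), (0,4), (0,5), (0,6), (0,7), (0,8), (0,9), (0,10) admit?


P(tree, k) = k * (k-1)^(10) for any tree on 11 vertices.
P(4) = 4 * 3^10 = 4 * 59049 = 236196.

236196


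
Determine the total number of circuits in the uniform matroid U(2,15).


In U(2,15), circuits are the (3)-element subsets.
Any set of 3 elements is dependent, and removing any one element gives
an independent set of size 2, so it is a minimal dependent set.
Number of circuits = (15 choose 3) = 455.

455


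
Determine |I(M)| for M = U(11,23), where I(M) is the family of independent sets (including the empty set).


Independent sets of U(11,23) are all subsets of size <= 11.
Count = C(23,0) + C(23,1) + C(23,2) + C(23,3) + C(23,4) + C(23,5) + C(23,6) + C(23,7) + C(23,8) + C(23,9) + C(23,10) + C(23,11)
     = 1 + 23 + 253 + 1771 + 8855 + 33649 + 100947 + 245157 + 490314 + 817190 + 1144066 + 1352078
     = 4194304.

4194304


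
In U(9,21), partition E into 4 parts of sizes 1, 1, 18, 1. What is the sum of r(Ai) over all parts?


r(Ai) = min(|Ai|, 9) for each part.
Sum = min(1,9) + min(1,9) + min(18,9) + min(1,9)
    = 1 + 1 + 9 + 1
    = 12.

12


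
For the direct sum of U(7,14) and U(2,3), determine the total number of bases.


Bases of a direct sum M1 + M2: |B| = |B(M1)| * |B(M2)|.
|B(U(7,14))| = C(14,7) = 3432.
|B(U(2,3))| = C(3,2) = 3.
Total bases = 3432 * 3 = 10296.

10296


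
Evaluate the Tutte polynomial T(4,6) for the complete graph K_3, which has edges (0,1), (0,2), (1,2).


T(K_3; x,y) = x^2 + x + y.
T(4,6) = 16 + 4 + 6 = 26.

26


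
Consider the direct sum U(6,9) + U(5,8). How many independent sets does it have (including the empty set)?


For a direct sum, |I(M1+M2)| = |I(M1)| * |I(M2)|.
|I(U(6,9))| = sum C(9,k) for k=0..6 = 466.
|I(U(5,8))| = sum C(8,k) for k=0..5 = 219.
Total = 466 * 219 = 102054.

102054


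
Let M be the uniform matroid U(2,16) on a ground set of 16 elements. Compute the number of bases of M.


Bases of U(2,16) are all 2-element subsets of the 16-element ground set.
Number of bases = C(16,2).
(16 choose 2) = 120.

120


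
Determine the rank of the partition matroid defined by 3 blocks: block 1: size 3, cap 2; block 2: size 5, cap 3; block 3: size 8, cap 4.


Rank of a partition matroid = sum of min(|Si|, ci) for each block.
= min(3,2) + min(5,3) + min(8,4)
= 2 + 3 + 4
= 9.

9


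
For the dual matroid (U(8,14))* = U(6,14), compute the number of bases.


The dual of U(r,n) is U(n-r, n) = U(6,14).
Bases of U(6,14) are all (6)-element subsets.
|B(M*)| = (14 choose 6) = 3003.

3003


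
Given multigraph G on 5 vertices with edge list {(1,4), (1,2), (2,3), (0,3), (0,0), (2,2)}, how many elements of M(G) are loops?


In a graphic matroid, a loop is a self-loop edge (u,u) with rank 0.
Examining all 6 edges for self-loops...
Self-loops found: (0,0), (2,2)
Number of loops = 2.

2


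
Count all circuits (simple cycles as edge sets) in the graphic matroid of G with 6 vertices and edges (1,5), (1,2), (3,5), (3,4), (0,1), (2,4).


A circuit in a graphic matroid = edge set of a simple cycle.
G has 6 vertices and 6 edges.
Enumerating all minimal edge subsets forming cycles...
Total circuits found: 1.

1


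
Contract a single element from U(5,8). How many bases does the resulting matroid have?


Contracting e from U(5,8) gives U(4,7).
Bases of U(4,7) = (7 choose 4) = 35.

35


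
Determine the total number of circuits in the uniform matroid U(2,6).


In U(2,6), circuits are the (3)-element subsets.
Any set of 3 elements is dependent, and removing any one element gives
an independent set of size 2, so it is a minimal dependent set.
Number of circuits = C(6,3) = 6! / (3! * 3!) = 20.

20


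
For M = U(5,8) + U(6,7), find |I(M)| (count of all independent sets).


For a direct sum, |I(M1+M2)| = |I(M1)| * |I(M2)|.
|I(U(5,8))| = sum C(8,k) for k=0..5 = 219.
|I(U(6,7))| = sum C(7,k) for k=0..6 = 127.
Total = 219 * 127 = 27813.

27813


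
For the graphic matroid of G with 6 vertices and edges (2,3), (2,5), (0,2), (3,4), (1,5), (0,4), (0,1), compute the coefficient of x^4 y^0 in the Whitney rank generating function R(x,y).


R(x,y) = sum over A in 2^E of x^(r(E)-r(A)) * y^(|A|-r(A)).
G has 6 vertices, 7 edges. r(E) = 5.
Enumerate all 2^7 = 128 subsets.
Count subsets with r(E)-r(A)=4 and |A|-r(A)=0: 7.

7


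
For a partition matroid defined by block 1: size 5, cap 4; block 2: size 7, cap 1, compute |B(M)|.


A basis picks exactly ci elements from block i.
Number of bases = product of C(|Si|, ci).
= C(5,4) * C(7,1)
= 5 * 7
= 35.

35


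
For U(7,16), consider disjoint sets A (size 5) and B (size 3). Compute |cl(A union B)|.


|A union B| = 5 + 3 = 8 (disjoint).
In U(7,16), cl(S) = S if |S| < 7, else cl(S) = E.
Since 8 >= 7, cl(A union B) = E.
|cl(A union B)| = 16.

16


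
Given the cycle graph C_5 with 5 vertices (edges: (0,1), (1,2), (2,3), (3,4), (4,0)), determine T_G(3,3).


T(C_5; x,y) = x + x^2 + ... + x^(4) + y.
T(3,3) = 3^1 + 3^2 + 3^3 + 3^4 + 3
= 3 + 9 + 27 + 81 + 3
= 123.

123


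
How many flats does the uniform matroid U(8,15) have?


Flats of U(8,15): every subset of size < 8 is a flat, plus E itself.
Count = (15 choose 0) + (15 choose 1) + (15 choose 2) + (15 choose 3) + (15 choose 4) + (15 choose 5) + (15 choose 6) + (15 choose 7) + 1
     = 1 + 15 + 105 + 455 + 1365 + 3003 + 5005 + 6435 + 1
     = 16385.

16385


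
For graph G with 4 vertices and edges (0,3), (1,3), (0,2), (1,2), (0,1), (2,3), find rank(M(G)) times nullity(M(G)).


r(M) = |V| - c = 4 - 1 = 3.
nullity = |E| - r(M) = 6 - 3 = 3.
Product = 3 * 3 = 9.

9


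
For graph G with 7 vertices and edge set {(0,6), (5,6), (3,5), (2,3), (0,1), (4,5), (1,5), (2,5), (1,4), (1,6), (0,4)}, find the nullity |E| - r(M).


Cycle rank (nullity) = |E| - r(M) = |E| - (|V| - c).
|E| = 11, |V| = 7, c = 1.
Nullity = 11 - (7 - 1) = 11 - 6 = 5.

5


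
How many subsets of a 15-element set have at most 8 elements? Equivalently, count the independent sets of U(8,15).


Independent sets of U(8,15) are all subsets of size <= 8.
Count = C(15,0) + C(15,1) + C(15,2) + C(15,3) + C(15,4) + C(15,5) + C(15,6) + C(15,7) + C(15,8)
     = 1 + 15 + 105 + 455 + 1365 + 3003 + 5005 + 6435 + 6435
     = 22819.

22819


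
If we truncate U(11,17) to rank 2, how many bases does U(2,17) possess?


Truncating U(11,17) to rank 2 gives U(2,17).
Bases of U(2,17) are all 2-element subsets of 17 elements.
Number of bases = C(17,2) = (17 * 16) / (1 * 2) = 136.

136


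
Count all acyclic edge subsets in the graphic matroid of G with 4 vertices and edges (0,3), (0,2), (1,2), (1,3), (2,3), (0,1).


An independent set in a graphic matroid is an acyclic edge subset.
G has 4 vertices and 6 edges.
Enumerate all 2^6 = 64 subsets, checking for acyclicity.
Total independent sets = 38.

38


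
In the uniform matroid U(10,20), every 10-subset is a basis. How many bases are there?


Bases of U(10,20) are all 10-element subsets of the 20-element ground set.
Number of bases = C(20,10).
(20 choose 10) = 184756.

184756


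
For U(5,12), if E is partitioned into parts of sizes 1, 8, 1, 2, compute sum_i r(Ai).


r(Ai) = min(|Ai|, 5) for each part.
Sum = min(1,5) + min(8,5) + min(1,5) + min(2,5)
    = 1 + 5 + 1 + 2
    = 9.

9


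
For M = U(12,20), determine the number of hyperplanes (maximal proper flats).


Hyperplanes of U(12,20) are flats of rank 11.
In a uniform matroid, these are exactly the (11)-element subsets.
Count = C(20,11) = 167960.

167960


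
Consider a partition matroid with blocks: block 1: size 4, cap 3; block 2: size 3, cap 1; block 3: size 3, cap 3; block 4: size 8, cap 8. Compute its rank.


Rank of a partition matroid = sum of min(|Si|, ci) for each block.
= min(4,3) + min(3,1) + min(3,3) + min(8,8)
= 3 + 1 + 3 + 8
= 15.

15


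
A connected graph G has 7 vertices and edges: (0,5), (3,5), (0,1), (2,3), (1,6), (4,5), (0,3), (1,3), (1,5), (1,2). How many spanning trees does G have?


By Kirchhoff's matrix tree theorem, the number of spanning trees equals
the determinant of any cofactor of the Laplacian matrix L.
G has 7 vertices and 10 edges.
Computing the (6 x 6) cofactor determinant gives 40.

40


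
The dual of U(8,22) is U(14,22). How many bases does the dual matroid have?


The dual of U(r,n) is U(n-r, n) = U(14,22).
Bases of U(14,22) are all (14)-element subsets.
|B(M*)| = (22 choose 14) = 319770.

319770


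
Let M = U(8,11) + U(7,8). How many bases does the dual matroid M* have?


(M1+M2)* = M1* + M2*.
M1* = U(3,11), bases: C(11,3) = 165.
M2* = U(1,8), bases: C(8,1) = 8.
|B(M*)| = 165 * 8 = 1320.

1320


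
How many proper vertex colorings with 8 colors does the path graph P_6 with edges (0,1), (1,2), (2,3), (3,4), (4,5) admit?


P(P_6, k) = k * (k-1)^(5).
P(8) = 8 * 7^5 = 8 * 16807 = 134456.

134456


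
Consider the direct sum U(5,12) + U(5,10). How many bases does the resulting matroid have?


Bases of a direct sum M1 + M2: |B| = |B(M1)| * |B(M2)|.
|B(U(5,12))| = C(12,5) = 792.
|B(U(5,10))| = C(10,5) = 252.
Total bases = 792 * 252 = 199584.

199584


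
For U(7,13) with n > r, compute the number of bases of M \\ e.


Deleting e from U(7,13) gives U(7,12) since n > r.
Bases of U(7,12) = C(12,7) = 12! / (7! * 5!) = 792.

792


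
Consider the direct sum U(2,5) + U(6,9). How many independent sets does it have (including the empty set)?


For a direct sum, |I(M1+M2)| = |I(M1)| * |I(M2)|.
|I(U(2,5))| = sum C(5,k) for k=0..2 = 16.
|I(U(6,9))| = sum C(9,k) for k=0..6 = 466.
Total = 16 * 466 = 7456.

7456


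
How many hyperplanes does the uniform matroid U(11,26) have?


Hyperplanes of U(11,26) are flats of rank 10.
In a uniform matroid, these are exactly the (10)-element subsets.
Count = C(26,10) = 5311735.

5311735


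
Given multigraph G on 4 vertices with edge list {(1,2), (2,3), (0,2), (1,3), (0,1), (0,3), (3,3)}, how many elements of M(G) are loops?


In a graphic matroid, a loop is a self-loop edge (u,u) with rank 0.
Examining all 7 edges for self-loops...
Self-loops found: (3,3)
Number of loops = 1.

1


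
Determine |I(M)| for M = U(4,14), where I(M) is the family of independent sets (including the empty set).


Independent sets of U(4,14) are all subsets of size <= 4.
Count = C(14,0) + C(14,1) + C(14,2) + C(14,3) + C(14,4)
     = 1 + 14 + 91 + 364 + 1001
     = 1471.

1471


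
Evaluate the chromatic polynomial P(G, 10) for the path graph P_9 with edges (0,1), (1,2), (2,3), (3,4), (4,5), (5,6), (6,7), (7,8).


P(P_9, k) = k * (k-1)^(8).
P(10) = 10 * 9^8 = 10 * 43046721 = 430467210.

430467210


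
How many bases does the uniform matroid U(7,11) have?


Bases of U(7,11) are all 7-element subsets of the 11-element ground set.
Number of bases = C(11,7).
C(11,7) = 330.

330


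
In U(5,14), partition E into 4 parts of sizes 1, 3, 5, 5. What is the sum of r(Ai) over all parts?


r(Ai) = min(|Ai|, 5) for each part.
Sum = min(1,5) + min(3,5) + min(5,5) + min(5,5)
    = 1 + 3 + 5 + 5
    = 14.

14


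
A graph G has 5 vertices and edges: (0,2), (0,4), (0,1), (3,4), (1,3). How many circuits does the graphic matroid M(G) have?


A circuit in a graphic matroid = edge set of a simple cycle.
G has 5 vertices and 5 edges.
Enumerating all minimal edge subsets forming cycles...
Total circuits found: 1.

1


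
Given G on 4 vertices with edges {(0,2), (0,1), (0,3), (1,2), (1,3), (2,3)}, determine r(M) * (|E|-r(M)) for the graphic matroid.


r(M) = |V| - c = 4 - 1 = 3.
nullity = |E| - r(M) = 6 - 3 = 3.
Product = 3 * 3 = 9.

9


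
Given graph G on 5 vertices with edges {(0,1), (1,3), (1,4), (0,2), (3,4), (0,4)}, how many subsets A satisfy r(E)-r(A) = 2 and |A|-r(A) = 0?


R(x,y) = sum over A in 2^E of x^(r(E)-r(A)) * y^(|A|-r(A)).
G has 5 vertices, 6 edges. r(E) = 4.
Enumerate all 2^6 = 64 subsets.
Count subsets with r(E)-r(A)=2 and |A|-r(A)=0: 15.

15


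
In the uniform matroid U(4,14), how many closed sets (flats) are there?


Flats of U(4,14): every subset of size < 4 is a flat, plus E itself.
Count = (14 choose 0) + (14 choose 1) + (14 choose 2) + (14 choose 3) + 1
     = 1 + 14 + 91 + 364 + 1
     = 471.

471


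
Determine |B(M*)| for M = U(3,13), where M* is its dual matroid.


The dual of U(r,n) is U(n-r, n) = U(10,13).
Bases of U(10,13) are all (10)-element subsets.
|B(M*)| = C(13,10) = 286.

286


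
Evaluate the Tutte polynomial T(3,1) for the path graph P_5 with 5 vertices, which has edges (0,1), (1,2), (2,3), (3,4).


A path on 5 vertices is a tree with 4 edges.
T(x,y) = x^(4) for any tree.
T(3,1) = 3^4 = 81.

81
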